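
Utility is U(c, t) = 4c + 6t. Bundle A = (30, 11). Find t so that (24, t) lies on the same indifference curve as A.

t = 15

U(30, 11) = 186.
Set U(24, t) = 186 and solve.
4·24 + 6t = 186 ⇒ 6t = 90 ⇒ t = 15.
Check: U(24, 15) = 186.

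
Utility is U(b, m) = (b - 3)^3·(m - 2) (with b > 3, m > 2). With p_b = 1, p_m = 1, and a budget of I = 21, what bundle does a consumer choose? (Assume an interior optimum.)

b* = 15, m* = 6

MU_b = 3·(b−3)^2·(m−2), MU_m = (b−3)^3.
MRS = (3/1)·(m−2)/(b−3).
Tangency: set MRS = p_b/p_m = 1/1 = 1.
So (3/1)·(m − 2)/(b − 3) = 1, i.e. (m − 2) = (1/3)·(b − 3).
Rewrite the budget in excess-of-subsistence terms: 1·(b − 3) + 1·(m − 2) = 21 − 1·3 − 1·2 = 16.
Substituting, (4/3)·(b − 3) = 16, so b − 3 = 12 and b* = 15.
Then m − 2 = (1/3)·12 = 4, so m* = 6.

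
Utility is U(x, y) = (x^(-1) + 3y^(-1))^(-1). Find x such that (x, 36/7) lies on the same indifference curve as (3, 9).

x = 12

U depends on (x, y) only through S = x^(-1) + 3y^(-1), so equal utility means equal S. At (3, 9): S = 2/3.
With y = 36/7: 3·(36/7)^(-1) = 7/12, so x^(-1) = 2/3 − 7/12 = 1/12.
Hence x = 1/(1/12) = 12.
Check: U(12, 36/7) = 1.5.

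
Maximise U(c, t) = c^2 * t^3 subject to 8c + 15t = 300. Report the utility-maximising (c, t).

MU_c = 2·c·t^3 and MU_t = 3·c^2·t^2.
MRS = MU_c/MU_t = (2/3)·t/c.
Tangency: set MRS = p_c/p_t = 8/15.
So (2/3)·t/c = 8/15, i.e. t = 0.8·c.
Substitute into the budget 8·c + 15·t = 300: 20·c = 300, so c* = 15.
Then t* = 0.8·15 = 12.

c* = 15, t* = 12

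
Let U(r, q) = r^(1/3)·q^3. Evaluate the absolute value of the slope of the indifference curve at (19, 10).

MRS = 10/171

MU_r = 1/3·r^(-2/3)·q^3 and MU_q = 3·r^(1/3)·q^2.
MRS = MU_r/MU_q = (1/9)·q/r.
At (19, 10): MRS = 10/171.
The indifference curve has slope −10/171 at this bundle.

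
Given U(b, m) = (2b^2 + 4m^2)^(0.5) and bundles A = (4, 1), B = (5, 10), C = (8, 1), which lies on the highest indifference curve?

Evaluate utility at each bundle:
U(A) = 6.000.
U(B) = 21.213.
U(C) = 11.489.
Highest utility is B, so B ≻ C ≻ A.

Bundle B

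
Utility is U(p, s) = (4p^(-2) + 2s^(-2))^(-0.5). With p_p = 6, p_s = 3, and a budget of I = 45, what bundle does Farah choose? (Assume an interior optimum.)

For CES with ρ = -2, MRS = (4/2)·(s/p)^3.
Tangency: set MRS = p_p/p_s = 6/3 = 2.
So (s/p)^3 = 1; taking the cube root, s/p = 1, i.e. s = p.
Substitute into the budget 6·p + 3·s = 45: 9·p = 45, so p* = 5 and s* = 5.

p* = 5, s* = 5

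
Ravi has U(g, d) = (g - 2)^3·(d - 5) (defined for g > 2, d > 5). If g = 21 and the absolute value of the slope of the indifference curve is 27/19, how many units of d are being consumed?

d = 14

MU_g = 3·(g−2)^2·(d−5), MU_d = (g−2)^3.
MRS = (3/1)·(d−5)/(g−2).
Substitute g = 21: MRS = (d − 5)/(19/3). Setting this equal to 27/19 gives d − 5 = (27/19)·(19/3) = 9, so d = 14.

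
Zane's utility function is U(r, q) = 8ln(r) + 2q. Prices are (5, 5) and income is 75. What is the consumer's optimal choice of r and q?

r* = 4, q* = 11

MU_r = 8/r, MU_q = 2.
MRS = 8/r ÷ 2.
Tangency: set MRS = p_r/p_q = 5/5 = 1.
MRS depends only on r: 4/r = 1 ⇒ r* = 4/1 = 4.
From the budget, 5·q = 75 − 5·4 = 55, so q* = 11.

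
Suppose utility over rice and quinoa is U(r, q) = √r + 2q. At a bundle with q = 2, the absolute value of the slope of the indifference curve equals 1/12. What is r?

MU_r = 1/(2√r), MU_q = 2.
MRS = 1/(2√r) ÷ 2.
MRS depends only on r: 0.25/√r = 1/12 ⇒ √r = 0.25/(1/12) = 3 ⇒ r = 9.

r = 9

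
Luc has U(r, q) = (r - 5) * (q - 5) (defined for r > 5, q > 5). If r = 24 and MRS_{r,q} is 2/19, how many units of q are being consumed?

MU_r = (q−5), MU_q = (r−5).
MRS = (q−5)/(r−5).
Substitute r = 24: MRS = (q − 5)/19. Setting this equal to 2/19 gives q − 5 = (2/19)·19 = 2, so q = 7.

q = 7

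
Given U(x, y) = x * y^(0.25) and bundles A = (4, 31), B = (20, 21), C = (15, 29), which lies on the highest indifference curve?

Bundle B

Evaluate utility at each bundle:
U(A) = 9.438.
U(B) = 42.814.
U(C) = 34.809.
Highest utility is B, so B ≻ C ≻ A.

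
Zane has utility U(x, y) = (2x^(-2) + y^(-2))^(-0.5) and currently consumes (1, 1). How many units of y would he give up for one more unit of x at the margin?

For CES with ρ = -2, MRS = (2/1)·(y/x)^3.
At (1, 1): MRS = 2.
The indifference curve has slope −2 at this bundle.

MRS = 2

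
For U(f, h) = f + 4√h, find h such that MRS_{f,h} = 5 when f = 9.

h = 100

MU_f = 1, MU_h = 4/(2√h).
MRS = 1 ÷ (4/(2√h)).
MRS depends only on h: 0.5·√h = 5 ⇒ √h = 5/0.5 = 10 ⇒ h = 100.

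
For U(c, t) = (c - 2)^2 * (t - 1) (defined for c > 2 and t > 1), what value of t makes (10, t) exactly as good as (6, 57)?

U(6, 57) = 896.
Set U(10, t) = 896 and solve.
With c = 10: (10 − 2)^2 = 64, so (t − 1) = 896/64 = 14.
So t = 1 + 14 = 15.
Check: U(10, 15) = 896.

t = 15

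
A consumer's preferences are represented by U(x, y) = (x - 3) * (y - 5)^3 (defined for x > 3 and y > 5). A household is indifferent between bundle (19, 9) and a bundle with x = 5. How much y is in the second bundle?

y = 13

U(19, 9) = 1024.
Set U(5, y) = 1024 and solve.
With x = 5: (5 − 3) = 2, so (y − 5)^3 = 1024/2 = 512.
Taking the cube root (with y > 5): y − 5 = 8, so y = 13.
Check: U(5, 13) = 1024.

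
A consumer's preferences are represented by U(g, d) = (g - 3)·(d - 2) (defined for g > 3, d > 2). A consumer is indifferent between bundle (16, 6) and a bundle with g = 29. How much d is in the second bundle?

U(16, 6) = 52.
Set U(29, d) = 52 and solve.
With g = 29: (29 − 3) = 26, so (d − 2) = 52/26 = 2.
So d = 2 + 2 = 4.
Check: U(29, 4) = 52.

d = 4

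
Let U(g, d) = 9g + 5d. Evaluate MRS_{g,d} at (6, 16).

MRS = 1.8

MU_g = 9, MU_d = 5, so MRS = 9/5 = 1.8 at every bundle.
At (6, 16): MRS = 1.8.
So at (6, 16) the consumer would give up 1.8 units of d for one more unit of g.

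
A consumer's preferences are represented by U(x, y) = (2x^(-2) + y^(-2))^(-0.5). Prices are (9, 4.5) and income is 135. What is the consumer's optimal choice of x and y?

x* = 10, y* = 10

For CES with ρ = -2, MRS = (2/1)·(y/x)^3.
Tangency: set MRS = p_x/p_y = 9/4.5 = 2.
So (y/x)^3 = 1; taking the cube root, y/x = 1, i.e. y = x.
Substitute into the budget 9·x + 4.5·y = 135: 13.5·x = 135, so x* = 10 and y* = 10.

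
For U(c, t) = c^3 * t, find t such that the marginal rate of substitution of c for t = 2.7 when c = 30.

t = 27

MU_c = 3·c^2·t and MU_t = c^3.
MRS = MU_c/MU_t = (3/1)·t/c.
Substitute c = 30: MRS = t/10. Setting t/10 = 2.7 gives t = 2.7·10 = 27.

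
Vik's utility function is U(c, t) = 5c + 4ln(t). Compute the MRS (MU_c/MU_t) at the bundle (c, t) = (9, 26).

MU_c = 5, MU_t = 4/t.
MRS = 5 ÷ (4/t).
At (9, 26): MRS = 32.5.
The indifference curve has slope −32.5 at this bundle.

MRS = 32.5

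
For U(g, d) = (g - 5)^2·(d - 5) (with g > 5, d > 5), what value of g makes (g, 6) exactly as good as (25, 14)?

U(25, 14) = 3600.
Set U(g, 6) = 3600 and solve.
With d = 6: (6 − 5) = 1, so (g − 5)^2 = 3600/1 = 3600.
Taking the square root (with g > 5): g − 5 = 60, so g = 65.
Check: U(65, 6) = 3600.

g = 65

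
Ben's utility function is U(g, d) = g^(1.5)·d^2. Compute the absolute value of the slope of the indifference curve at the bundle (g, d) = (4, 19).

MRS = 57/16

MU_g = 1.5·√g·d^2 and MU_d = 2·g^(1.5)·d.
MRS = MU_g/MU_d = (0.75)·d/g.
At (4, 19): MRS = 57/16.
That is, one extra unit of g is worth 57/16 units of d at the margin.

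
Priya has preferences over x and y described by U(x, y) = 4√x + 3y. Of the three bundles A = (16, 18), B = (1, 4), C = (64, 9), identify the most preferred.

Bundle A

Evaluate utility at each bundle:
U(A) = 70.000.
U(B) = 16.000.
U(C) = 59.000.
Highest utility is A, so A ≻ C ≻ B.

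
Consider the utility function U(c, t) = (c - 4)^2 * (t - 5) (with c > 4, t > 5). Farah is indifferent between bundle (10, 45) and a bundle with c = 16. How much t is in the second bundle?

t = 15

U(10, 45) = 1440.
Set U(16, t) = 1440 and solve.
With c = 16: (16 − 4)^2 = 144, so (t − 5) = 1440/144 = 10.
So t = 5 + 10 = 15.
Check: U(16, 15) = 1440.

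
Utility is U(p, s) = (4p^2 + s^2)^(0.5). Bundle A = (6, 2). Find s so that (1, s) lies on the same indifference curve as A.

s = 12

U depends on (p, s) only through S = 4p^2 + s^2, so equal utility means equal S. At (6, 2): S = 148.
With p = 1: 4·1^2 = 4, so s^2 = 148 − 4 = 144.
Hence s = √144 = 12.
Check: U(1, 12) = 12.1655.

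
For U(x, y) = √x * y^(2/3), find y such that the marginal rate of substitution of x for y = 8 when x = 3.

MU_x = 0.5·x^(-0.5)·y^(2/3) and MU_y = 2/3·√x·y^(-1/3).
MRS = MU_x/MU_y = (0.75)·y/x.
Substitute x = 3: MRS = y/4. Setting y/4 = 8 gives y = 8·4 = 32.

y = 32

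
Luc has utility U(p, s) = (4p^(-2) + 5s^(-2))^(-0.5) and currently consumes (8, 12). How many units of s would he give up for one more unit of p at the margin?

For CES with ρ = -2, MRS = (4/5)·(s/p)^3.
At (8, 12): MRS = 2.7.
That is, one extra unit of p is worth 2.7 units of s at the margin.

MRS = 2.7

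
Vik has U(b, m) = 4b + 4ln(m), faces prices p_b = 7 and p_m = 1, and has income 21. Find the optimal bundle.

b* = 2, m* = 7

MU_b = 4, MU_m = 4/m.
MRS = 4 ÷ (4/m).
Tangency: set MRS = p_b/p_m = 7/1 = 7.
MRS depends only on m: m = 7 ⇒ m* = 7.
From the budget, 7·b = 21 − 1·7 = 14, so b* = 2.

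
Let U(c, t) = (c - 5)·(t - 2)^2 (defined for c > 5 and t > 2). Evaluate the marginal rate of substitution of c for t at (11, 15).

MRS = 13/12

MU_c = (t−2)^2, MU_t = 2·(c−5)·(t−2).
MRS = (1/2)·(t−2)/(c−5).
At (11, 15): MRS = 13/12.
So at (11, 15) the consumer would give up 13/12 units of t for one more unit of c.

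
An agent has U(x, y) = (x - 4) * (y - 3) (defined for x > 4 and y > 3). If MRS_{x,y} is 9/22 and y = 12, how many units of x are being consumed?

x = 26

MU_x = (y−3), MU_y = (x−4).
MRS = (y−3)/(x−4).
Substitute y = 12: MRS = 9/(x − 4). Setting this equal to 9/22 gives x − 4 = 9/(9/22) = 22, so x = 26.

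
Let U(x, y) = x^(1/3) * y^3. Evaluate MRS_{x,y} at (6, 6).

MRS = 1/9

MU_x = 1/3·x^(-2/3)·y^3 and MU_y = 3·x^(1/3)·y^2.
MRS = MU_x/MU_y = (1/9)·y/x.
At (6, 6): MRS = 1/9.
So at (6, 6) the consumer would give up 1/9 units of y for one more unit of x.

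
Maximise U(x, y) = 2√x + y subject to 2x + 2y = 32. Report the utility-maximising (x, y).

MU_x = 2/(2√x), MU_y = 1.
MRS = 2/(2√x) ÷ 1.
Tangency: set MRS = p_x/p_y = 2/2 = 1.
MRS depends only on x: 1/√x = 1 ⇒ √x = 1/1 = 1 ⇒ x* = 1.
From the budget, 2·y = 32 − 2·1 = 30, so y* = 15.

x* = 1, y* = 15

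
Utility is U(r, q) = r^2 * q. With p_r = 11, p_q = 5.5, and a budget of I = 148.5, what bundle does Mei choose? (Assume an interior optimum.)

MU_r = 2·r·q and MU_q = r^2.
MRS = MU_r/MU_q = (2/1)·q/r.
Tangency: set MRS = p_r/p_q = 11/5.5 = 2.
So (2/1)·q/r = 2, i.e. q = r.
Substitute into the budget 11·r + 5.5·q = 148.5: 16.5·r = 148.5, so r* = 9.
Then q* = 9.

r* = 9, q* = 9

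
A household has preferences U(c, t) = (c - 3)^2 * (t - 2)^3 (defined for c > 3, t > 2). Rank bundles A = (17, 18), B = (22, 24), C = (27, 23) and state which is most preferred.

Bundle C

Evaluate utility at each bundle:
U(A) = 802816.
U(B) = 3843928.
U(C) = 5334336.
Highest utility is C, so C ≻ B ≻ A.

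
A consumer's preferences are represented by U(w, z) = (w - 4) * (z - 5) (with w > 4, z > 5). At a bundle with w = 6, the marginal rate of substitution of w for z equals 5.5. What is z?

z = 16

MU_w = (z−5), MU_z = (w−4).
MRS = (z−5)/(w−4).
Substitute w = 6: MRS = (z − 5)/2. Setting this equal to 5.5 gives z − 5 = 5.5·2 = 11, so z = 16.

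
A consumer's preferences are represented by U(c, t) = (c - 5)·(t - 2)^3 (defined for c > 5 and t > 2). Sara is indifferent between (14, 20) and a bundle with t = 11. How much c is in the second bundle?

U(14, 20) = 52488.
Set U(c, 11) = 52488 and solve.
With t = 11: (11 − 2)^3 = 729, so (c − 5) = 52488/729 = 72.
So c = 5 + 72 = 77.
Check: U(77, 11) = 52488.

c = 77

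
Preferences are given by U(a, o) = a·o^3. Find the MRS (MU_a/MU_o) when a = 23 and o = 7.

MRS = 7/69

MU_a = o^3 and MU_o = 3·a·o^2.
MRS = MU_a/MU_o = (1/3)·o/a.
At (23, 7): MRS = 7/69.
That is, one extra unit of a is worth 7/69 units of o at the margin.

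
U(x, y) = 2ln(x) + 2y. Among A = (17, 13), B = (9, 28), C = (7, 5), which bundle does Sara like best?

Bundle B

Evaluate utility at each bundle:
U(A) = 31.666.
U(B) = 60.394.
U(C) = 13.892.
Highest utility is B, so B ≻ A ≻ C.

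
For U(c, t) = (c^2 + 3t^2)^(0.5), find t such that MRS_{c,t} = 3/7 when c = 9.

t = 7

For CES with ρ = 2, MRS = (1/3)·(t/c)^(-1).
Setting (1/3)·(t/9)^(-1) = 3/7 gives (t/9)^(-1) = 9/7, so t/9 = 7/9 and t = 7.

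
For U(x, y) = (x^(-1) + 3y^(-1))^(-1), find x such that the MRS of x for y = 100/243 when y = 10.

x = 9

For CES with ρ = -1, MRS = (1/3)·(y/x)^2.
Setting (1/3)·(10/x)^2 = 100/243 gives (10/x)^2 = 100/81, so 10/x = 10/9 and x = 9.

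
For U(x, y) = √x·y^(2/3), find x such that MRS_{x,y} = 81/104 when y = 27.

x = 26

MU_x = 0.5·x^(-0.5)·y^(2/3) and MU_y = 2/3·√x·y^(-1/3).
MRS = MU_x/MU_y = (0.75)·y/x.
Substitute y = 27: MRS = 20.25/x. Setting 20.25/x = 81/104 gives x = 20.25/(81/104) = 26.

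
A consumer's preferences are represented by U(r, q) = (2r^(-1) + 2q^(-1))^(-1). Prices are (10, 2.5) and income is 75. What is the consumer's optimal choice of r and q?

r* = 5, q* = 10

For CES with ρ = -1, MRS = (q/r)^2.
Tangency: set MRS = p_r/p_q = 10/2.5 = 4.
So (q/r)^2 = 4; taking the square root, q/r = 2, i.e. q = 2·r.
Substitute into the budget 10·r + 2.5·q = 75: 15·r = 75, so r* = 5 and q* = 2·5 = 10.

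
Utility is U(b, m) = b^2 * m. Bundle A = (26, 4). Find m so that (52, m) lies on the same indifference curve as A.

m = 1

U(26, 4) = 2704.
Set U(52, m) = 2704 and solve.
With b = 52: 52^2 = 2704, so m = 2704/2704 = 1.
Check: U(52, 1) = 2704.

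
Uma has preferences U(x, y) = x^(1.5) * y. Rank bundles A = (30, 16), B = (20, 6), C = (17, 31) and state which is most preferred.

Bundle A

Evaluate utility at each bundle:
U(A) = 2629.068.
U(B) = 536.656.
U(C) = 2172.877.
Highest utility is A, so A ≻ C ≻ B.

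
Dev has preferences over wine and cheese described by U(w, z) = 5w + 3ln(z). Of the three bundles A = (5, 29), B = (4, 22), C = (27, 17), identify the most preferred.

Bundle C

Evaluate utility at each bundle:
U(A) = 35.102.
U(B) = 29.273.
U(C) = 143.500.
Highest utility is C, so C ≻ A ≻ B.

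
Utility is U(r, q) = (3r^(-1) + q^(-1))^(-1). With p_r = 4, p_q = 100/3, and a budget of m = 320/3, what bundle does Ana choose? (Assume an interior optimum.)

r* = 10, q* = 2

For CES with ρ = -1, MRS = (3/1)·(q/r)^2.
Tangency: set MRS = p_r/p_q = 4/(100/3) = 3/25.
So (q/r)^2 = 1/25; taking the square root, q/r = 0.2, i.e. q = 0.2·r.
Substitute into the budget 4·r + (100/3)·q = 320/3: (32/3)·r = 320/3, so r* = 10 and q* = 0.2·10 = 2.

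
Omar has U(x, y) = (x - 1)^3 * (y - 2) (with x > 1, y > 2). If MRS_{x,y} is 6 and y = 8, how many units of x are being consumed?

MU_x = 3·(x−1)^2·(y−2), MU_y = (x−1)^3.
MRS = (3/1)·(y−2)/(x−1).
Substitute y = 8: MRS = 18/(x − 1). Setting this equal to 6 gives x − 1 = 18/6 = 3, so x = 4.

x = 4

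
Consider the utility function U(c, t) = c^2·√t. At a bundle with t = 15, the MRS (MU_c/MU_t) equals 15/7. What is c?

c = 28

MU_c = 2·c·√t and MU_t = 0.5·c^2·t^(-0.5).
MRS = MU_c/MU_t = (4)·t/c.
Substitute t = 15: MRS = 60/c. Setting 60/c = 15/7 gives c = 60/(15/7) = 28.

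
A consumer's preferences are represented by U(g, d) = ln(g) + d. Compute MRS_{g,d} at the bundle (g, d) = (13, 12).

MRS = 1/13

MU_g = 1/g, MU_d = 1.
MRS = 1/g ÷ 1.
At (13, 12): MRS = 1/13.
So at (13, 12) the consumer would give up 1/13 units of d for one more unit of g.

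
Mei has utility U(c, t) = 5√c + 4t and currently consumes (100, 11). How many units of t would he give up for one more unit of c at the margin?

MU_c = 5/(2√c), MU_t = 4.
MRS = 5/(2√c) ÷ 4.
At (100, 11): MRS = 1/16.
That is, one extra unit of c is worth 1/16 units of t at the margin.

MRS = 1/16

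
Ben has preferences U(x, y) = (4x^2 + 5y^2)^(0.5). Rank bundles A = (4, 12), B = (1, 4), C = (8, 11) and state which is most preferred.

Bundle C

Evaluate utility at each bundle:
U(A) = 28.000.
U(B) = 9.165.
U(C) = 29.343.
Highest utility is C, so C ≻ A ≻ B.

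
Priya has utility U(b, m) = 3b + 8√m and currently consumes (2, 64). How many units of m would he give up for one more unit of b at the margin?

MRS = 6

MU_b = 3, MU_m = 8/(2√m).
MRS = 3 ÷ (8/(2√m)).
At (2, 64): MRS = 6.
So at (2, 64) the consumer would give up 6 units of m for one more unit of b.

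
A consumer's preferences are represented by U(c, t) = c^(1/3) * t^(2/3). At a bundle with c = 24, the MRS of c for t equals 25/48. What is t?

t = 25

MU_c = 1/3·c^(-2/3)·t^(2/3) and MU_t = 2/3·c^(1/3)·t^(-1/3).
MRS = MU_c/MU_t = (0.5)·t/c.
Substitute c = 24: MRS = t/48. Setting t/48 = 25/48 gives t = (25/48)·48 = 25.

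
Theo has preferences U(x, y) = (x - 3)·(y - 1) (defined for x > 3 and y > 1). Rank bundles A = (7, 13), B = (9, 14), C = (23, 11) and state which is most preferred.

Evaluate utility at each bundle:
U(A) = 48.
U(B) = 78.
U(C) = 200.
Highest utility is C, so C ≻ B ≻ A.

Bundle C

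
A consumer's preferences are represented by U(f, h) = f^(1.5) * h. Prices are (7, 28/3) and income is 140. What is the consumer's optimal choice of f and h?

f* = 12, h* = 6

MU_f = 1.5·√f·h and MU_h = f^(1.5).
MRS = MU_f/MU_h = (1.5)·h/f.
Tangency: set MRS = p_f/p_h = 7/(28/3) = 0.75.
So (1.5)·h/f = 0.75, i.e. h = 0.5·f.
Substitute into the budget 7·f + (28/3)·h = 140: (35/3)·f = 140, so f* = 12.
Then h* = 0.5·12 = 6.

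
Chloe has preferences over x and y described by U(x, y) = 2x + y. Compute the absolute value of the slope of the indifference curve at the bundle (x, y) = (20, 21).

MU_x = 2, MU_y = 1, so MRS = 2/1 = 2 at every bundle.
At (20, 21): MRS = 2.
So at (20, 21) the consumer would give up 2 units of y for one more unit of x.

MRS = 2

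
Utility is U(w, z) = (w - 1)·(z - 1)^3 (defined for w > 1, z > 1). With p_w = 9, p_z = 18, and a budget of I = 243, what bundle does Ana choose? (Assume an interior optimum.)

MU_w = (z−1)^3, MU_z = 3·(w−1)·(z−1)^2.
MRS = (1/3)·(z−1)/(w−1).
Tangency: set MRS = p_w/p_z = 9/18 = 0.5.
So (1/3)·(z − 1)/(w − 1) = 0.5, i.e. (z − 1) = 1.5·(w − 1).
Rewrite the budget in excess-of-subsistence terms: 9·(w − 1) + 18·(z − 1) = 243 − 9·1 − 18·1 = 216.
Substituting, 36·(w − 1) = 216, so w − 1 = 6 and w* = 7.
Then z − 1 = 1.5·6 = 9, so z* = 10.

w* = 7, z* = 10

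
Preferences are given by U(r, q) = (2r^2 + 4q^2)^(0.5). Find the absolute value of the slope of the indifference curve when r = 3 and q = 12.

MRS = 0.125

For CES with ρ = 2, MRS = (2/4)·(q/r)^(-1).
At (3, 12): MRS = 0.125.
The indifference curve has slope −0.125 at this bundle.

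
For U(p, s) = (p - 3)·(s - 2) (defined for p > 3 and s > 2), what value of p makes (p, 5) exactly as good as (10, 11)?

U(10, 11) = 63.
Set U(p, 5) = 63 and solve.
With s = 5: (5 − 2) = 3, so (p − 3) = 63/3 = 21.
So p = 3 + 21 = 24.
Check: U(24, 5) = 63.

p = 24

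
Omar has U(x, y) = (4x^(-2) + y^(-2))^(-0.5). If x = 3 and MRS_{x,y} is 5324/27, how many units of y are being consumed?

For CES with ρ = -2, MRS = (4/1)·(y/x)^3.
Setting (4/1)·(y/3)^3 = 5324/27 gives (y/3)^3 = 1331/27, so y/3 = 11/3 and y = 11.

y = 11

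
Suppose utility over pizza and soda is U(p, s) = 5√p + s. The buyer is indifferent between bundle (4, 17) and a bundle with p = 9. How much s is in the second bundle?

s = 12

U(4, 17) = 27.
Set U(9, s) = 27 and solve.
With p = 9: √9 = 3, so s = 27 − 5·3 = 12.
Check: U(9, 12) = 27.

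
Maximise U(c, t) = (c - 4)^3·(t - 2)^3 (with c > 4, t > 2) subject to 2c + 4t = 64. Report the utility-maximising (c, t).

c* = 16, t* = 8

MU_c = 3·(c−4)^2·(t−2)^3, MU_t = 3·(c−4)^3·(t−2)^2.
MRS = (t−2)/(c−4).
Tangency: set MRS = p_c/p_t = 2/4 = 0.5.
So (t − 2)/(c − 4) = 0.5, i.e. (t − 2) = 0.5·(c − 4).
Rewrite the budget in excess-of-subsistence terms: 2·(c − 4) + 4·(t − 2) = 64 − 2·4 − 4·2 = 48.
Substituting, 4·(c − 4) = 48, so c − 4 = 12 and c* = 16.
Then t − 2 = 0.5·12 = 6, so t* = 8.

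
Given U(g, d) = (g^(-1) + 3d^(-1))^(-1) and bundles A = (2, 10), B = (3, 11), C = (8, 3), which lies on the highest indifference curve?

Evaluate utility at each bundle:
U(A) = 1.250.
U(B) = 1.650.
U(C) = 0.889.
Highest utility is B, so B ≻ A ≻ C.

Bundle B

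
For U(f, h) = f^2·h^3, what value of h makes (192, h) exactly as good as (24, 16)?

U(24, 16) = 2359296.
Set U(192, h) = 2359296 and solve.
With f = 192: 192^2 = 36864, so h^3 = 2359296/36864 = 64; taking the cube root, h = 4.
Check: U(192, 4) = 2359296.

h = 4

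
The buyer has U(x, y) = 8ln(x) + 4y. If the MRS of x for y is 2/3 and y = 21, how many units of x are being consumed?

MU_x = 8/x, MU_y = 4.
MRS = 8/x ÷ 4.
MRS depends only on x: 2/x = 2/3 ⇒ x = 2/(2/3) = 3.

x = 3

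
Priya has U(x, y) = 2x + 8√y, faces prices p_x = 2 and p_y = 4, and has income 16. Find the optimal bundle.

x* = 6, y* = 1

MU_x = 2, MU_y = 8/(2√y).
MRS = 2 ÷ (8/(2√y)).
Tangency: set MRS = p_x/p_y = 2/4 = 0.5.
MRS depends only on y: 0.5·√y = 0.5 ⇒ √y = 0.5/0.5 = 1 ⇒ y* = 1.
From the budget, 2·x = 16 − 4·1 = 12, so x* = 6.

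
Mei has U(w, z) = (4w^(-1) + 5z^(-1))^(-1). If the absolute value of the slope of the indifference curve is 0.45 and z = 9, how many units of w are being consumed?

w = 12

For CES with ρ = -1, MRS = (4/5)·(z/w)^2.
Setting (4/5)·(9/w)^2 = 0.45 gives (9/w)^2 = 9/16, so 9/w = 0.75 and w = 12.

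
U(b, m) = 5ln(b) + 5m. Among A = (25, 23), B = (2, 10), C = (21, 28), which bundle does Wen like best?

Evaluate utility at each bundle:
U(A) = 131.094.
U(B) = 53.466.
U(C) = 155.223.
Highest utility is C, so C ≻ A ≻ B.

Bundle C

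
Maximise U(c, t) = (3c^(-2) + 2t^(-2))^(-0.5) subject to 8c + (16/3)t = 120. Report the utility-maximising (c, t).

For CES with ρ = -2, MRS = (3/2)·(t/c)^3.
Tangency: set MRS = p_c/p_t = 8/(16/3) = 1.5.
So (t/c)^3 = 1; taking the cube root, t/c = 1, i.e. t = c.
Substitute into the budget 8·c + (16/3)·t = 120: (40/3)·c = 120, so c* = 9 and t* = 9.

c* = 9, t* = 9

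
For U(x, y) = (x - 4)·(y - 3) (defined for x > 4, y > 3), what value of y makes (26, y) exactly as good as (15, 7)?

y = 5

U(15, 7) = 44.
Set U(26, y) = 44 and solve.
With x = 26: (26 − 4) = 22, so (y − 3) = 44/22 = 2.
So y = 3 + 2 = 5.
Check: U(26, 5) = 44.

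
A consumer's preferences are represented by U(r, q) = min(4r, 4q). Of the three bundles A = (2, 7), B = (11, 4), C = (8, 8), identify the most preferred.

Evaluate utility at each bundle:
U(A) = 8.
U(B) = 16.
U(C) = 32.
Highest utility is C, so C ≻ B ≻ A.

Bundle C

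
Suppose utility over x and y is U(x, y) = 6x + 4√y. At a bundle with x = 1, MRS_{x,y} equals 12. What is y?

y = 16

MU_x = 6, MU_y = 4/(2√y).
MRS = 6 ÷ (4/(2√y)).
MRS depends only on y: 3·√y = 12 ⇒ √y = 12/3 = 4 ⇒ y = 16.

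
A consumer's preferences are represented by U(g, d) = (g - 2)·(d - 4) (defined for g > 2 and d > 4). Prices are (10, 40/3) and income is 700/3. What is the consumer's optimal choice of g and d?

g* = 10, d* = 10

MU_g = (d−4), MU_d = (g−2).
MRS = (d−4)/(g−2).
Tangency: set MRS = p_g/p_d = 10/(40/3) = 0.75.
So (d − 4)/(g − 2) = 0.75, i.e. (d − 4) = 0.75·(g − 2).
Rewrite the budget in excess-of-subsistence terms: 10·(g − 2) + (40/3)·(d − 4) = 700/3 − 10·2 − (40/3)·4 = 160.
Substituting, 20·(g − 2) = 160, so g − 2 = 8 and g* = 10.
Then d − 4 = 0.75·8 = 6, so d* = 10.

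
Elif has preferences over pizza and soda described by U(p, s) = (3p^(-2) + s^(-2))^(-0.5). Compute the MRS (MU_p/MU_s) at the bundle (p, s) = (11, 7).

MRS = 1029/1331

For CES with ρ = -2, MRS = (3/1)·(s/p)^3.
At (11, 7): MRS = 1029/1331.
The indifference curve has slope −1029/1331 at this bundle.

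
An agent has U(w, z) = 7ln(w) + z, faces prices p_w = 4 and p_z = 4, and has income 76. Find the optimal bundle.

w* = 7, z* = 12

MU_w = 7/w, MU_z = 1.
MRS = 7/w ÷ 1.
Tangency: set MRS = p_w/p_z = 4/4 = 1.
MRS depends only on w: 7/w = 1 ⇒ w* = 7/1 = 7.
From the budget, 4·z = 76 − 4·7 = 48, so z* = 12.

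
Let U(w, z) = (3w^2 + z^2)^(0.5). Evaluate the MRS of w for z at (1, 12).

For CES with ρ = 2, MRS = (3/1)·(z/w)^(-1).
At (1, 12): MRS = 0.25.
So at (1, 12) the consumer would give up 0.25 units of z for one more unit of w.

MRS = 0.25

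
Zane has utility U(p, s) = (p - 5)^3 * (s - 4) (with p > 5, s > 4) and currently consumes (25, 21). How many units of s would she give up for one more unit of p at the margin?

MRS = 2.55

MU_p = 3·(p−5)^2·(s−4), MU_s = (p−5)^3.
MRS = (3/1)·(s−4)/(p−5).
At (25, 21): MRS = 2.55.
So at (25, 21) the consumer would give up 2.55 units of s for one more unit of p.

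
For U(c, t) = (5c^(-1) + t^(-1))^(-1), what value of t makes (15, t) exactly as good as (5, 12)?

U depends on (c, t) only through S = 5c^(-1) + t^(-1), so equal utility means equal S. At (5, 12): S = 13/12.
With c = 15: 5·15^(-1) = 1/3, so t^(-1) = 13/12 − 1/3 = 0.75.
Hence t = 1/0.75 = 4/3.
Check: U(15, 4/3) = 0.9231.

t = 4/3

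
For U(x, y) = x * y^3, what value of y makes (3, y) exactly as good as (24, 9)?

y = 18

U(24, 9) = 17496.
Set U(3, y) = 17496 and solve.
With x = 3: y^3 = 17496/3 = 5832; taking the cube root, y = 18.
Check: U(3, 18) = 17496.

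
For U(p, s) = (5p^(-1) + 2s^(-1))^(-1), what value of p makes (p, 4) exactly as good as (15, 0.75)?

p = 2

U depends on (p, s) only through S = 5p^(-1) + 2s^(-1), so equal utility means equal S. At (15, 0.75): S = 3.
With s = 4: 2·4^(-1) = 0.5, so 5p^(-1) = 3 − 0.5 = 2.5, i.e. p^(-1) = 0.5.
Hence p = 1/0.5 = 2.
Check: U(2, 4) = 0.3333.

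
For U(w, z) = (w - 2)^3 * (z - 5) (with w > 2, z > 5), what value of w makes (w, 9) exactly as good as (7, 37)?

U(7, 37) = 4000.
Set U(w, 9) = 4000 and solve.
With z = 9: (9 − 5) = 4, so (w − 2)^3 = 4000/4 = 1000.
Taking the cube root (with w > 2): w − 2 = 10, so w = 12.
Check: U(12, 9) = 4000.

w = 12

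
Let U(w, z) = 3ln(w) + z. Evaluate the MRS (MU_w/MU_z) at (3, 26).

MRS = 1

MU_w = 3/w, MU_z = 1.
MRS = 3/w ÷ 1.
At (3, 26): MRS = 1.
That is, one extra unit of w is worth 1 units of z at the margin.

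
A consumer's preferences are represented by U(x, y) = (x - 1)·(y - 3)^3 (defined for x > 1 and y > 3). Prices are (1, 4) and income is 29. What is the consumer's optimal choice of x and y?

x* = 5, y* = 6

MU_x = (y−3)^3, MU_y = 3·(x−1)·(y−3)^2.
MRS = (1/3)·(y−3)/(x−1).
Tangency: set MRS = p_x/p_y = 1/4 = 0.25.
So (1/3)·(y − 3)/(x − 1) = 0.25, i.e. (y − 3) = 0.75·(x − 1).
Rewrite the budget in excess-of-subsistence terms: 1·(x − 1) + 4·(y − 3) = 29 − 1·1 − 4·3 = 16.
Substituting, 4·(x − 1) = 16, so x − 1 = 4 and x* = 5.
Then y − 3 = 0.75·4 = 3, so y* = 6.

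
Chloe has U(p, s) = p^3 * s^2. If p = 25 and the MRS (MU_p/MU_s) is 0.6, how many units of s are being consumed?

MU_p = 3·p^2·s^2 and MU_s = 2·p^3·s.
MRS = MU_p/MU_s = (3/2)·s/p.
Substitute p = 25: MRS = s/(50/3). Setting s/(50/3) = 0.6 gives s = 0.6·(50/3) = 10.

s = 10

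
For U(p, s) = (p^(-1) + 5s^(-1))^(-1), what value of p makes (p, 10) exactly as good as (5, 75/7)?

p = 6

U depends on (p, s) only through S = p^(-1) + 5s^(-1), so equal utility means equal S. At (5, 75/7): S = 2/3.
With s = 10: 5·10^(-1) = 0.5, so p^(-1) = 2/3 − 0.5 = 1/6.
Hence p = 1/(1/6) = 6.
Check: U(6, 10) = 1.5.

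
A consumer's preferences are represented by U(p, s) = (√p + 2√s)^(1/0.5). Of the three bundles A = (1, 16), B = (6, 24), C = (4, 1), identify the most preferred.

Evaluate utility at each bundle:
U(A) = 81.000.
U(B) = 150.000.
U(C) = 16.000.
Highest utility is B, so B ≻ A ≻ C.

Bundle B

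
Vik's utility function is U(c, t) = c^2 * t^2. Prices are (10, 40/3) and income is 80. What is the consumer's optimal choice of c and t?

c* = 4, t* = 3

MU_c = 2·c·t^2 and MU_t = 2·c^2·t.
MRS = MU_c/MU_t = t/c.
Tangency: set MRS = p_c/p_t = 10/(40/3) = 0.75.
So t/c = 0.75, i.e. t = 0.75·c.
Substitute into the budget 10·c + (40/3)·t = 80: 20·c = 80, so c* = 4.
Then t* = 0.75·4 = 3.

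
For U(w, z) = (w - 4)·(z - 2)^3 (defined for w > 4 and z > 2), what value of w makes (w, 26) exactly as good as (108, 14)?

w = 17

U(108, 14) = 179712.
Set U(w, 26) = 179712 and solve.
With z = 26: (26 − 2)^3 = 13824, so (w − 4) = 179712/13824 = 13.
So w = 4 + 13 = 17.
Check: U(17, 26) = 179712.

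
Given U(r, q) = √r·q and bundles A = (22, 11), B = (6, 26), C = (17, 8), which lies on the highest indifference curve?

Bundle B

Evaluate utility at each bundle:
U(A) = 51.595.
U(B) = 63.687.
U(C) = 32.985.
Highest utility is B, so B ≻ A ≻ C.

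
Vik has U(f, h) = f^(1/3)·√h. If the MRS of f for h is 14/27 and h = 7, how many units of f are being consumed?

MU_f = 1/3·f^(-2/3)·√h and MU_h = 0.5·f^(1/3)·h^(-0.5).
MRS = MU_f/MU_h = (2/3)·h/f.
Substitute h = 7: MRS = (14/3)/f. Setting (14/3)/f = 14/27 gives f = (14/3)/(14/27) = 9.

f = 9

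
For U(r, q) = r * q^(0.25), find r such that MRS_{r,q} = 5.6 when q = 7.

MU_r = q^(0.25) and MU_q = 0.25·r·q^(-0.75).
MRS = MU_r/MU_q = (4)·q/r.
Substitute q = 7: MRS = 28/r. Setting 28/r = 5.6 gives r = 28/5.6 = 5.

r = 5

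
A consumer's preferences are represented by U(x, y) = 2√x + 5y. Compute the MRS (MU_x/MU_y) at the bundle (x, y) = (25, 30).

MRS = 1/25

MU_x = 2/(2√x), MU_y = 5.
MRS = 2/(2√x) ÷ 5.
At (25, 30): MRS = 1/25.
The indifference curve has slope −1/25 at this bundle.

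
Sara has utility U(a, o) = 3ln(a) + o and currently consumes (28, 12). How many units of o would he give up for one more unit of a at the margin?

MRS = 3/28

MU_a = 3/a, MU_o = 1.
MRS = 3/a ÷ 1.
At (28, 12): MRS = 3/28.
The indifference curve has slope −3/28 at this bundle.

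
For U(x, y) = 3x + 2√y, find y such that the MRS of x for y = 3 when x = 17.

y = 1

MU_x = 3, MU_y = 2/(2√y).
MRS = 3 ÷ (2/(2√y)).
MRS depends only on y: 3·√y = 3 ⇒ √y = 3/3 = 1 ⇒ y = 1.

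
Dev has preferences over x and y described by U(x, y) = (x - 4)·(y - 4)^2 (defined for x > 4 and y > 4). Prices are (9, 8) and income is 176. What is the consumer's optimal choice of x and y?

MU_x = (y−4)^2, MU_y = 2·(x−4)·(y−4).
MRS = (1/2)·(y−4)/(x−4).
Tangency: set MRS = p_x/p_y = 9/8 = 1.125.
So (1/2)·(y − 4)/(x − 4) = 1.125, i.e. (y − 4) = 2.25·(x − 4).
Rewrite the budget in excess-of-subsistence terms: 9·(x − 4) + 8·(y − 4) = 176 − 9·4 − 8·4 = 108.
Substituting, 27·(x − 4) = 108, so x − 4 = 4 and x* = 8.
Then y − 4 = 2.25·4 = 9, so y* = 13.

x* = 8, y* = 13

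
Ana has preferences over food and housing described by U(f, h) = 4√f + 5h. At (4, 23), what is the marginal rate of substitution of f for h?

MU_f = 4/(2√f), MU_h = 5.
MRS = 4/(2√f) ÷ 5.
At (4, 23): MRS = 0.2.
So at (4, 23) the consumer would give up 0.2 units of h for one more unit of f.

MRS = 0.2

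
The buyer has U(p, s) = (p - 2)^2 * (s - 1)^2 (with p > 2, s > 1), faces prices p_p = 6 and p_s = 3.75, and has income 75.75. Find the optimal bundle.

MU_p = 2·(p−2)·(s−1)^2, MU_s = 2·(p−2)^2·(s−1).
MRS = (s−1)/(p−2).
Tangency: set MRS = p_p/p_s = 6/3.75 = 1.6.
So (s − 1)/(p − 2) = 1.6, i.e. (s − 1) = 1.6·(p − 2).
Rewrite the budget in excess-of-subsistence terms: 6·(p − 2) + 3.75·(s − 1) = 75.75 − 6·2 − 3.75·1 = 60.
Substituting, 12·(p − 2) = 60, so p − 2 = 5 and p* = 7.
Then s − 1 = 1.6·5 = 8, so s* = 9.

p* = 7, s* = 9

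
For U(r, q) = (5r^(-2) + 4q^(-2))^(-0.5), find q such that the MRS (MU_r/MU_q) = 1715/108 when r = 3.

For CES with ρ = -2, MRS = (5/4)·(q/r)^3.
Setting (5/4)·(q/3)^3 = 1715/108 gives (q/3)^3 = 343/27, so q/3 = 7/3 and q = 7.

q = 7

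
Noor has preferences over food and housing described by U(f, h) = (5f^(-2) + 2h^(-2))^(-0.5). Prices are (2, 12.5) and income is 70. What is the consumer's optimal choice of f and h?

For CES with ρ = -2, MRS = (5/2)·(h/f)^3.
Tangency: set MRS = p_f/p_h = 2/12.5 = 4/25.
So (h/f)^3 = 8/125; taking the cube root, h/f = 0.4, i.e. h = 0.4·f.
Substitute into the budget 2·f + 12.5·h = 70: 7·f = 70, so f* = 10 and h* = 0.4·10 = 4.

f* = 10, h* = 4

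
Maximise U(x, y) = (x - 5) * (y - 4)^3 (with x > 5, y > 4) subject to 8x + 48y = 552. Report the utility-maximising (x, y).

x* = 15, y* = 9

MU_x = (y−4)^3, MU_y = 3·(x−5)·(y−4)^2.
MRS = (1/3)·(y−4)/(x−5).
Tangency: set MRS = p_x/p_y = 8/48 = 1/6.
So (1/3)·(y − 4)/(x − 5) = 1/6, i.e. (y − 4) = 0.5·(x − 5).
Rewrite the budget in excess-of-subsistence terms: 8·(x − 5) + 48·(y − 4) = 552 − 8·5 − 48·4 = 320.
Substituting, 32·(x − 5) = 320, so x − 5 = 10 and x* = 15.
Then y − 4 = 0.5·10 = 5, so y* = 9.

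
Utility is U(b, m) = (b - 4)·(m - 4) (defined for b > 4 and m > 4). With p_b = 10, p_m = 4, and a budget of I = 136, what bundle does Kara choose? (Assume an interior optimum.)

b* = 8, m* = 14

MU_b = (m−4), MU_m = (b−4).
MRS = (m−4)/(b−4).
Tangency: set MRS = p_b/p_m = 10/4 = 2.5.
So (m − 4)/(b − 4) = 2.5, i.e. (m − 4) = 2.5·(b − 4).
Rewrite the budget in excess-of-subsistence terms: 10·(b − 4) + 4·(m − 4) = 136 − 10·4 − 4·4 = 80.
Substituting, 20·(b − 4) = 80, so b − 4 = 4 and b* = 8.
Then m − 4 = 2.5·4 = 10, so m* = 14.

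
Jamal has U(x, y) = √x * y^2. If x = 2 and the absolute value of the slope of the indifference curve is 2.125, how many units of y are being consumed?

y = 17

MU_x = 0.5·x^(-0.5)·y^2 and MU_y = 2·√x·y.
MRS = MU_x/MU_y = (0.25)·y/x.
Substitute x = 2: MRS = y/8. Setting y/8 = 2.125 gives y = 2.125·8 = 17.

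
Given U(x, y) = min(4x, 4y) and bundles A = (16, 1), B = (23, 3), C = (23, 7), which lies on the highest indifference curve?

Bundle C

Evaluate utility at each bundle:
U(A) = 4.
U(B) = 12.
U(C) = 28.
Highest utility is C, so C ≻ B ≻ A.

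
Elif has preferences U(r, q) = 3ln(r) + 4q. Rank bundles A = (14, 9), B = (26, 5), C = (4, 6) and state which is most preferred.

Evaluate utility at each bundle:
U(A) = 43.917.
U(B) = 29.774.
U(C) = 28.159.
Highest utility is A, so A ≻ B ≻ C.

Bundle A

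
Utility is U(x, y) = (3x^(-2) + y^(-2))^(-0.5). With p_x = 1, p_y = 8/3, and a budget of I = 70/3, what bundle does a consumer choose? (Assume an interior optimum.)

x* = 10, y* = 5

For CES with ρ = -2, MRS = (3/1)·(y/x)^3.
Tangency: set MRS = p_x/p_y = 1/(8/3) = 0.375.
So (y/x)^3 = 0.125; taking the cube root, y/x = 0.5, i.e. y = 0.5·x.
Substitute into the budget 1·x + (8/3)·y = 70/3: (7/3)·x = 70/3, so x* = 10 and y* = 0.5·10 = 5.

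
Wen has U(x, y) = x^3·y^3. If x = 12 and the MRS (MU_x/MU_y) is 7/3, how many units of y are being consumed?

y = 28

MU_x = 3·x^2·y^3 and MU_y = 3·x^3·y^2.
MRS = MU_x/MU_y = y/x.
Substitute x = 12: MRS = y/12. Setting y/12 = 7/3 gives y = (7/3)·12 = 28.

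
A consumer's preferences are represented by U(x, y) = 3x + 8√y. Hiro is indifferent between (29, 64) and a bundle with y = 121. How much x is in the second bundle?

U(29, 64) = 151.
Set U(x, 121) = 151 and solve.
With y = 121: √121 = 11, so 3x = 151 − 8·11 = 63 and x = 21.
Check: U(21, 121) = 151.

x = 21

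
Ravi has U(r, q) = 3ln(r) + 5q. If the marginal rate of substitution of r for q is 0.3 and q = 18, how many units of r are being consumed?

MU_r = 3/r, MU_q = 5.
MRS = 3/r ÷ 5.
MRS depends only on r: 0.6/r = 0.3 ⇒ r = 0.6/0.3 = 2.

r = 2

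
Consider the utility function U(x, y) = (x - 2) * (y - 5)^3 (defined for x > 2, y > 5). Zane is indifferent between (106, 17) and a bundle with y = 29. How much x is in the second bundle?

x = 15

U(106, 17) = 179712.
Set U(x, 29) = 179712 and solve.
With y = 29: (29 − 5)^3 = 13824, so (x − 2) = 179712/13824 = 13.
So x = 2 + 13 = 15.
Check: U(15, 29) = 179712.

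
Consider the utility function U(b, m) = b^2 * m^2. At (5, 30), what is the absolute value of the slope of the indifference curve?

MRS = 6

MU_b = 2·b·m^2 and MU_m = 2·b^2·m.
MRS = MU_b/MU_m = m/b.
At (5, 30): MRS = 6.
That is, one extra unit of b is worth 6 units of m at the margin.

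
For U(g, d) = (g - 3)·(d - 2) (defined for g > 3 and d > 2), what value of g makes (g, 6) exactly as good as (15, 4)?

g = 9

U(15, 4) = 24.
Set U(g, 6) = 24 and solve.
With d = 6: (6 − 2) = 4, so (g − 3) = 24/4 = 6.
So g = 3 + 6 = 9.
Check: U(9, 6) = 24.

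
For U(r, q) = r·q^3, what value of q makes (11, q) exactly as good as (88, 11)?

q = 22

U(88, 11) = 117128.
Set U(11, q) = 117128 and solve.
With r = 11: q^3 = 117128/11 = 10648; taking the cube root, q = 22.
Check: U(11, 22) = 117128.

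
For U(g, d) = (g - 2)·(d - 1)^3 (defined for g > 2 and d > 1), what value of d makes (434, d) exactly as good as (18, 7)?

d = 3

U(18, 7) = 3456.
Set U(434, d) = 3456 and solve.
With g = 434: (434 − 2) = 432, so (d − 1)^3 = 3456/432 = 8.
Taking the cube root (with d > 1): d − 1 = 2, so d = 3.
Check: U(434, 3) = 3456.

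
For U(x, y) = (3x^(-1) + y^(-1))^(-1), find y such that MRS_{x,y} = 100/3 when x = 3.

For CES with ρ = -1, MRS = (3/1)·(y/x)^2.
Setting (3/1)·(y/3)^2 = 100/3 gives (y/3)^2 = 100/9, so y/3 = 10/3 and y = 10.

y = 10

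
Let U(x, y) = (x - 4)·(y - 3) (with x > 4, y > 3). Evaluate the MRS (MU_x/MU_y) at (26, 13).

MRS = 5/11

MU_x = (y−3), MU_y = (x−4).
MRS = (y−3)/(x−4).
At (26, 13): MRS = 5/11.
So at (26, 13) the consumer would give up 5/11 units of y for one more unit of x.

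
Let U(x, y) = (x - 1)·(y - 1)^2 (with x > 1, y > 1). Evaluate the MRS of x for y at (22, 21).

MU_x = (y−1)^2, MU_y = 2·(x−1)·(y−1).
MRS = (1/2)·(y−1)/(x−1).
At (22, 21): MRS = 10/21.
The indifference curve has slope −10/21 at this bundle.

MRS = 10/21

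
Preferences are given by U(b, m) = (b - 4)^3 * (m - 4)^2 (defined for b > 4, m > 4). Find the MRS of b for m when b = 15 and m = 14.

MRS = 15/11

MU_b = 3·(b−4)^2·(m−4)^2, MU_m = 2·(b−4)^3·(m−4).
MRS = (3/2)·(m−4)/(b−4).
At (15, 14): MRS = 15/11.
The indifference curve has slope −15/11 at this bundle.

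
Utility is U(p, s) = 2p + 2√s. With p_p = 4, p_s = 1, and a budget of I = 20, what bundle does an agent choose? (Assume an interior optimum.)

p* = 4, s* = 4

MU_p = 2, MU_s = 2/(2√s).
MRS = 2 ÷ (2/(2√s)).
Tangency: set MRS = p_p/p_s = 4/1 = 4.
MRS depends only on s: 2·√s = 4 ⇒ √s = 4/2 = 2 ⇒ s* = 4.
From the budget, 4·p = 20 − 1·4 = 16, so p* = 4.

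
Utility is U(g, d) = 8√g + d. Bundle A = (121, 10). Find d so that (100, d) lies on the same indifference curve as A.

d = 18

U(121, 10) = 98.
Set U(100, d) = 98 and solve.
With g = 100: √100 = 10, so d = 98 − 8·10 = 18.
Check: U(100, 18) = 98.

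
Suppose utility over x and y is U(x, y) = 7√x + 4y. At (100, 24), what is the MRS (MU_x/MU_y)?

MRS = 7/80

MU_x = 7/(2√x), MU_y = 4.
MRS = 7/(2√x) ÷ 4.
At (100, 24): MRS = 7/80.
The indifference curve has slope −7/80 at this bundle.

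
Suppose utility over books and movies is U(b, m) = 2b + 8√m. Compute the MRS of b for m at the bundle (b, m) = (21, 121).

MRS = 5.5

MU_b = 2, MU_m = 8/(2√m).
MRS = 2 ÷ (8/(2√m)).
At (21, 121): MRS = 5.5.
That is, one extra unit of b is worth 5.5 units of m at the margin.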